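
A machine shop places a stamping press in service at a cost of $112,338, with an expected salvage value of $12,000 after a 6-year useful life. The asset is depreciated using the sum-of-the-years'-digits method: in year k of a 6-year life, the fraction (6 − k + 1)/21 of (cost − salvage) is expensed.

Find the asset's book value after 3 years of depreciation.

Depreciable base = $112,338 − $12,000 = $100,338.
Sum of the years' digits = 6+5+4+3+2+1 = 21.
Year 1: $100,338 × 6/21 = $28,668. Book value $83,670.
Year 2: $100,338 × 5/21 = $23,890. Book value $59,780.
Year 3: $100,338 × 4/21 = $19,112. Book value $40,668.

$40,668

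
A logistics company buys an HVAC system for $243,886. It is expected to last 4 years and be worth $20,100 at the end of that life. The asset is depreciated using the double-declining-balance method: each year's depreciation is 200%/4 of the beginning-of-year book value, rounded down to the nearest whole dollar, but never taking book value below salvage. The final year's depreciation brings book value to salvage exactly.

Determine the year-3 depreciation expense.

Depreciable base = $243,886 − $20,100 = $223,786.
Year 1: ⌊$243,886 × 200%/4⌋ = $121,943. Book value $121,943.
Year 2: ⌊$121,943 × 200%/4⌋ = $60,971. Book value $60,972.
Year 3: ⌊$60,972 × 200%/4⌋ = $30,486. Book value $30,486.

$30,486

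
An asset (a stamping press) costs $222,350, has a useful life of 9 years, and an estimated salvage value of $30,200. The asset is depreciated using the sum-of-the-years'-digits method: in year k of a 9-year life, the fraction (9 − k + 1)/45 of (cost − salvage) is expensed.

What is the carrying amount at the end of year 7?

Depreciable base = $222,350 − $30,200 = $192,150.
Sum of the years' digits = 9+8+7+6+5+4+3+2+1 = 45.
Year 1: $192,150 × 9/45 = $38,430. Book value $183,920.
Year 2: $192,150 × 8/45 = $34,160. Book value $149,760.
Year 3: $192,150 × 7/45 = $29,890. Book value $119,870.
Year 4: $192,150 × 6/45 = $25,620. Book value $94,250.
Year 5: $192,150 × 5/45 = $21,350. Book value $72,900.
Year 6: $192,150 × 4/45 = $17,080. Book value $55,820.
Year 7: $192,150 × 3/45 = $12,810. Book value $43,010.

$43,010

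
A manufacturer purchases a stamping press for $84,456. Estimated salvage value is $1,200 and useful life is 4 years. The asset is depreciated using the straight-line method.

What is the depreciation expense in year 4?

$20,814

Depreciable base = $84,456 − $1,200 = $83,256.
Annual expense = $83,256 / 4 = $20,814.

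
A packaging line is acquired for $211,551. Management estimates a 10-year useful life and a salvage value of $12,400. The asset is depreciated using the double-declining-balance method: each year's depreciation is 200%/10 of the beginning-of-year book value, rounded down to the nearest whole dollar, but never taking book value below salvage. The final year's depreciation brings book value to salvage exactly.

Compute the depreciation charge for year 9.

Depreciable base = $211,551 − $12,400 = $199,151.
Year 1: ⌊$211,551 × 200%/10⌋ = $42,310. Book value $169,241.
Year 2: ⌊$169,241 × 200%/10⌋ = $33,848. Book value $135,393.
Year 3: ⌊$135,393 × 200%/10⌋ = $27,078. Book value $108,315.
Year 4: ⌊$108,315 × 200%/10⌋ = $21,663. Book value $86,652.
Year 5: ⌊$86,652 × 200%/10⌋ = $17,330. Book value $69,322.
Year 6: ⌊$69,322 × 200%/10⌋ = $13,864. Book value $55,458.
Year 7: ⌊$55,458 × 200%/10⌋ = $11,091. Book value $44,367.
Year 8: ⌊$44,367 × 200%/10⌋ = $8,873. Book value $35,494.
Year 9: ⌊$35,494 × 200%/10⌋ = $7,098. Book value $28,396.

$7,098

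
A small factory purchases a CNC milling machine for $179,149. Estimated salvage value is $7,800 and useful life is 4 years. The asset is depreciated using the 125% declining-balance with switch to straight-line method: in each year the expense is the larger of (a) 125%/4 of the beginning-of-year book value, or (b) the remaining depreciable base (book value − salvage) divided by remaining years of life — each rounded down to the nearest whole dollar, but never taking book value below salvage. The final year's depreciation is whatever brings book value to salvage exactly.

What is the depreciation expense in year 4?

$38,438

Depreciable base = $179,149 − $7,800 = $171,349.
Year 1: DB = ⌊$179,149 × 125%/4⌋ = $55,984; SL = ⌊$171,349/4⌋ = $42,837 → take DB $55,984. Book value $123,165.
Year 2: DB = ⌊$123,165 × 125%/4⌋ = $38,489; SL = ⌊$115,365/3⌋ = $38,455 → take DB $38,489. Book value $84,676.
Year 3: DB = ⌊$84,676 × 125%/4⌋ = $26,461; SL = ⌊$76,876/2⌋ = $38,438 → take SL $38,438. Book value $46,238.
Year 4 (final): $46,238 − $7,800 = $38,438. Book value $7,800.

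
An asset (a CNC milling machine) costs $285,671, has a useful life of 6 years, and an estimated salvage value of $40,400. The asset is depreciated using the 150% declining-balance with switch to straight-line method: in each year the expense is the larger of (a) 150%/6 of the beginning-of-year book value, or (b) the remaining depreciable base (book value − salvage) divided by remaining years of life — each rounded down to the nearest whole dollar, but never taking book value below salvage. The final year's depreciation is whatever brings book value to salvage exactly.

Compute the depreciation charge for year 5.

Depreciable base = $285,671 − $40,400 = $245,271.
Year 1: DB = ⌊$285,671 × 150%/6⌋ = $71,417; SL = ⌊$245,271/6⌋ = $40,878 → take DB $71,417. Book value $214,254.
Year 2: DB = ⌊$214,254 × 150%/6⌋ = $53,563; SL = ⌊$173,854/5⌋ = $34,770 → take DB $53,563. Book value $160,691.
Year 3: DB = ⌊$160,691 × 150%/6⌋ = $40,172; SL = ⌊$120,291/4⌋ = $30,072 → take DB $40,172. Book value $120,519.
Year 4: DB = ⌊$120,519 × 150%/6⌋ = $30,129; SL = ⌊$80,119/3⌋ = $26,706 → take DB $30,129. Book value $90,390.
Year 5: DB = ⌊$90,390 × 150%/6⌋ = $22,597; SL = ⌊$49,990/2⌋ = $24,995 → take SL $24,995. Book value $65,395.

$24,995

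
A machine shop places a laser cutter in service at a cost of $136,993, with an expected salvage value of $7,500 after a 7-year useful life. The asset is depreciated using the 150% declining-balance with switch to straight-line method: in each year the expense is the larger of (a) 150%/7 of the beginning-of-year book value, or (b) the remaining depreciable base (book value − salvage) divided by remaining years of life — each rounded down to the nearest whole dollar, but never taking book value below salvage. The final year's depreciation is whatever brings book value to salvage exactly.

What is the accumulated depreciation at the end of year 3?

$70,542

Depreciable base = $136,993 − $7,500 = $129,493.
Year 1: DB = ⌊$136,993 × 150%/7⌋ = $29,355; SL = ⌊$129,493/7⌋ = $18,499 → take DB $29,355. Book value $107,638.
Year 2: DB = ⌊$107,638 × 150%/7⌋ = $23,065; SL = ⌊$100,138/6⌋ = $16,689 → take DB $23,065. Book value $84,573.
Year 3: DB = ⌊$84,573 × 150%/7⌋ = $18,122; SL = ⌊$77,073/5⌋ = $15,414 → take DB $18,122. Book value $66,451.
Accumulated through year 3 = $136,993 − $66,451 = $70,542.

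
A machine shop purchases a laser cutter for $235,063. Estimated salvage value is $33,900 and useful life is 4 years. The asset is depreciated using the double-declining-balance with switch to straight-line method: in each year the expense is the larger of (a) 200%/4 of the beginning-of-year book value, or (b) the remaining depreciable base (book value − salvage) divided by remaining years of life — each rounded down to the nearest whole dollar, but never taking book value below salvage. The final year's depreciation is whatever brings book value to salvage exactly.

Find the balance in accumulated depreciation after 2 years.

$176,297

Depreciable base = $235,063 − $33,900 = $201,163.
Year 1: DB = ⌊$235,063 × 200%/4⌋ = $117,531; SL = ⌊$201,163/4⌋ = $50,290 → take DB $117,531. Book value $117,532.
Year 2: DB = ⌊$117,532 × 200%/4⌋ = $58,766; SL = ⌊$83,632/3⌋ = $27,877 → take DB $58,766. Book value $58,766.
Accumulated through year 2 = $235,063 − $58,766 = $176,297.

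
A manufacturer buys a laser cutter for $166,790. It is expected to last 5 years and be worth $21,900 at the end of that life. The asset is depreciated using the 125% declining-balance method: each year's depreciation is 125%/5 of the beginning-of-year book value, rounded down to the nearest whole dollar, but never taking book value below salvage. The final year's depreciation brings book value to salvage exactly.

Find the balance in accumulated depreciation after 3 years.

Depreciable base = $166,790 − $21,900 = $144,890.
Year 1: ⌊$166,790 × 125%/5⌋ = $41,697. Book value $125,093.
Year 2: ⌊$125,093 × 125%/5⌋ = $31,273. Book value $93,820.
Year 3: ⌊$93,820 × 125%/5⌋ = $23,455. Book value $70,365.
Accumulated through year 3 = $166,790 − $70,365 = $96,425.

$96,425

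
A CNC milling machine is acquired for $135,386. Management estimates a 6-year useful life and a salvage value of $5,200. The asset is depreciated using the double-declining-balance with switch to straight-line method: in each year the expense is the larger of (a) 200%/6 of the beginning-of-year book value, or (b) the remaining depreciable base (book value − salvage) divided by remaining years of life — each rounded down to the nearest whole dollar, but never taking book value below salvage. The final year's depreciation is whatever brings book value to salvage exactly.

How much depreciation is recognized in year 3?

Depreciable base = $135,386 − $5,200 = $130,186.
Year 1: DB = ⌊$135,386 × 200%/6⌋ = $45,128; SL = ⌊$130,186/6⌋ = $21,697 → take DB $45,128. Book value $90,258.
Year 2: DB = ⌊$90,258 × 200%/6⌋ = $30,086; SL = ⌊$85,058/5⌋ = $17,011 → take DB $30,086. Book value $60,172.
Year 3: DB = ⌊$60,172 × 200%/6⌋ = $20,057; SL = ⌊$54,972/4⌋ = $13,743 → take DB $20,057. Book value $40,115.

$20,057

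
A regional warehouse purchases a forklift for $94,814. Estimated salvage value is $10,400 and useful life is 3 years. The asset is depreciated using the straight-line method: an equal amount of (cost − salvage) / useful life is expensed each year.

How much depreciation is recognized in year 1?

$28,138

Depreciable base = $94,814 − $10,400 = $84,414.
Annual expense = $84,414 / 3 = $28,138.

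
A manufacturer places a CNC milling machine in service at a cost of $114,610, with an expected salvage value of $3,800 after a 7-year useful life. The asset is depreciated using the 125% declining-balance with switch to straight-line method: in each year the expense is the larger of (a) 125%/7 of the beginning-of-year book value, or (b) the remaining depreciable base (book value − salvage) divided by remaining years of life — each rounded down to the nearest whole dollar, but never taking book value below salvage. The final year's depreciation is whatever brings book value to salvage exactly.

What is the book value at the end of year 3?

Depreciable base = $114,610 − $3,800 = $110,810.
Year 1: DB = ⌊$114,610 × 125%/7⌋ = $20,466; SL = ⌊$110,810/7⌋ = $15,830 → take DB $20,466. Book value $94,144.
Year 2: DB = ⌊$94,144 × 125%/7⌋ = $16,811; SL = ⌊$90,344/6⌋ = $15,057 → take DB $16,811. Book value $77,333.
Year 3: DB = ⌊$77,333 × 125%/7⌋ = $13,809; SL = ⌊$73,533/5⌋ = $14,706 → take SL $14,706. Book value $62,627.

$62,627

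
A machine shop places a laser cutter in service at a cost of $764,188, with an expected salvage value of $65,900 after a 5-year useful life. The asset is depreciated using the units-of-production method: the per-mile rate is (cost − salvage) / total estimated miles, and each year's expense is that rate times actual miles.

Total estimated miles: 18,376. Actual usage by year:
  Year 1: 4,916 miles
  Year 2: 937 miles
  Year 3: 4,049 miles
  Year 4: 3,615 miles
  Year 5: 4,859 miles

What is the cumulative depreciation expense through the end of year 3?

Depreciable base = $764,188 − $65,900 = $698,288.
Rate = $698,288 / 18,376 miles = $38 per mile.
Year 1: 4,916 × $38 = $186,808. Book value $577,380.
Year 2: 937 × $38 = $35,606. Book value $541,774.
Year 3: 4,049 × $38 = $153,862. Book value $387,912.
Accumulated through year 3 = $764,188 − $387,912 = $376,276.

$376,276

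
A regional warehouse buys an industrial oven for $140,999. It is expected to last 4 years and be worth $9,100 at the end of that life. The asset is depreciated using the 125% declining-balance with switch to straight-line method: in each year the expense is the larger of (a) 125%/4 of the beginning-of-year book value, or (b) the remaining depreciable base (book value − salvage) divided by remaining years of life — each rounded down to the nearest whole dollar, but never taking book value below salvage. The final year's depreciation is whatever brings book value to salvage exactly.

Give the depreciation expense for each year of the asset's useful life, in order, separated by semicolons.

$44,062; $30,292; $28,772; $28,773

Depreciable base = $140,999 − $9,100 = $131,899.
Year 1: DB = ⌊$140,999 × 125%/4⌋ = $44,062; SL = ⌊$131,899/4⌋ = $32,974 → take DB $44,062. Book value $96,937.
Year 2: DB = ⌊$96,937 × 125%/4⌋ = $30,292; SL = ⌊$87,837/3⌋ = $29,279 → take DB $30,292. Book value $66,645.
Year 3: DB = ⌊$66,645 × 125%/4⌋ = $20,826; SL = ⌊$57,545/2⌋ = $28,772 → take SL $28,772. Book value $37,873.
Year 4 (final): $37,873 − $9,100 = $28,773. Book value $9,100.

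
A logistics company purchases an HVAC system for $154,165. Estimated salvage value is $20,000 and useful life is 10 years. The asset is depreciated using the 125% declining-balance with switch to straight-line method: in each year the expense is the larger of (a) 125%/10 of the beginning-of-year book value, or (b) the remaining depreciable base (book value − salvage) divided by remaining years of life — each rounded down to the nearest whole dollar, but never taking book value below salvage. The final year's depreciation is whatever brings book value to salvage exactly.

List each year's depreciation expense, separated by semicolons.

$19,270; $16,861; $14,754; $12,910; $11,728; $11,728; $11,728; $11,728; $11,729; $11,729

Depreciable base = $154,165 − $20,000 = $134,165.
Year 1: DB = ⌊$154,165 × 125%/10⌋ = $19,270; SL = ⌊$134,165/10⌋ = $13,416 → take DB $19,270. Book value $134,895.
Year 2: DB = ⌊$134,895 × 125%/10⌋ = $16,861; SL = ⌊$114,895/9⌋ = $12,766 → take DB $16,861. Book value $118,034.
Year 3: DB = ⌊$118,034 × 125%/10⌋ = $14,754; SL = ⌊$98,034/8⌋ = $12,254 → take DB $14,754. Book value $103,280.
Year 4: DB = ⌊$103,280 × 125%/10⌋ = $12,910; SL = ⌊$83,280/7⌋ = $11,897 → take DB $12,910. Book value $90,370.
Year 5: DB = ⌊$90,370 × 125%/10⌋ = $11,296; SL = ⌊$70,370/6⌋ = $11,728 → take SL $11,728. Book value $78,642.
Year 6: DB = ⌊$78,642 × 125%/10⌋ = $9,830; SL = ⌊$58,642/5⌋ = $11,728 → take SL $11,728. Book value $66,914.
Year 7: DB = ⌊$66,914 × 125%/10⌋ = $8,364; SL = ⌊$46,914/4⌋ = $11,728 → take SL $11,728. Book value $55,186.
Year 8: DB = ⌊$55,186 × 125%/10⌋ = $6,898; SL = ⌊$35,186/3⌋ = $11,728 → take SL $11,728. Book value $43,458.
Year 9: DB = ⌊$43,458 × 125%/10⌋ = $5,432; SL = ⌊$23,458/2⌋ = $11,729 → take SL $11,729. Book value $31,729.
Year 10 (final): $31,729 − $20,000 = $11,729. Book value $20,000.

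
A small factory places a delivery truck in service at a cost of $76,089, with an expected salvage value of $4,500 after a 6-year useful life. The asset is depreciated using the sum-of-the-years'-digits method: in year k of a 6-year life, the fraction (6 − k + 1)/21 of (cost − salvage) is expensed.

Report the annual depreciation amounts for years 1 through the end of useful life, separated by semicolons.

$20,454; $17,045; $13,636; $10,227; $6,818; $3,409

Depreciable base = $76,089 − $4,500 = $71,589.
Sum of the years' digits = 6+5+4+3+2+1 = 21.
Year 1: $71,589 × 6/21 = $20,454. Book value $55,635.
Year 2: $71,589 × 5/21 = $17,045. Book value $38,590.
Year 3: $71,589 × 4/21 = $13,636. Book value $24,954.
Year 4: $71,589 × 3/21 = $10,227. Book value $14,727.
Year 5: $71,589 × 2/21 = $6,818. Book value $7,909.
Year 6: $71,589 × 1/21 = $3,409. Book value $4,500.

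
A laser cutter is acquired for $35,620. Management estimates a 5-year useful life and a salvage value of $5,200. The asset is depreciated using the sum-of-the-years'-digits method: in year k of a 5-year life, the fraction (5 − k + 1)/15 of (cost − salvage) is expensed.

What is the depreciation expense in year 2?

$8,112

Depreciable base = $35,620 − $5,200 = $30,420.
Sum of the years' digits = 5+4+3+2+1 = 15.
Year 1: $30,420 × 5/15 = $10,140. Book value $25,480.
Year 2: $30,420 × 4/15 = $8,112. Book value $17,368.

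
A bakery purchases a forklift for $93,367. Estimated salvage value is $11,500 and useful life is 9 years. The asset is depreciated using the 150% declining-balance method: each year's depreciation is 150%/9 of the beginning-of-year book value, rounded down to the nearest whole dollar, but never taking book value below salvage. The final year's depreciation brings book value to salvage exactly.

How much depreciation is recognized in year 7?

$5,211

Depreciable base = $93,367 − $11,500 = $81,867.
Year 1: ⌊$93,367 × 150%/9⌋ = $15,561. Book value $77,806.
Year 2: ⌊$77,806 × 150%/9⌋ = $12,967. Book value $64,839.
Year 3: ⌊$64,839 × 150%/9⌋ = $10,806. Book value $54,033.
Year 4: ⌊$54,033 × 150%/9⌋ = $9,005. Book value $45,028.
Year 5: ⌊$45,028 × 150%/9⌋ = $7,504. Book value $37,524.
Year 6: ⌊$37,524 × 150%/9⌋ = $6,254. Book value $31,270.
Year 7: ⌊$31,270 × 150%/9⌋ = $5,211. Book value $26,059.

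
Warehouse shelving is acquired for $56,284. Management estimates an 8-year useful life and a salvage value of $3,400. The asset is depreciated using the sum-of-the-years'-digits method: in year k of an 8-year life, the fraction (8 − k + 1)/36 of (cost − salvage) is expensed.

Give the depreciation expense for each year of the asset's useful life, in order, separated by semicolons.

Depreciable base = $56,284 − $3,400 = $52,884.
Sum of the years' digits = 8+7+6+5+4+3+2+1 = 36.
Year 1: $52,884 × 8/36 = $11,752. Book value $44,532.
Year 2: $52,884 × 7/36 = $10,283. Book value $34,249.
Year 3: $52,884 × 6/36 = $8,814. Book value $25,435.
Year 4: $52,884 × 5/36 = $7,345. Book value $18,090.
Year 5: $52,884 × 4/36 = $5,876. Book value $12,214.
Year 6: $52,884 × 3/36 = $4,407. Book value $7,807.
Year 7: $52,884 × 2/36 = $2,938. Book value $4,869.
Year 8: $52,884 × 1/36 = $1,469. Book value $3,400.

$11,752; $10,283; $8,814; $7,345; $5,876; $4,407; $2,938; $1,469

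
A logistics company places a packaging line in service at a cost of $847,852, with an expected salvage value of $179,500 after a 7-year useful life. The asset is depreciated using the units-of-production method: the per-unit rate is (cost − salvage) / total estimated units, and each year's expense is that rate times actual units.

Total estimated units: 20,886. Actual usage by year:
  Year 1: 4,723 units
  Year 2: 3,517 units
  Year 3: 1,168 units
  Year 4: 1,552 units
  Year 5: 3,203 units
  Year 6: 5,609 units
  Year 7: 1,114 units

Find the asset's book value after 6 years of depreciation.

Depreciable base = $847,852 − $179,500 = $668,352.
Rate = $668,352 / 20,886 units = $32 per unit.
Year 1: 4,723 × $32 = $151,136. Book value $696,716.
Year 2: 3,517 × $32 = $112,544. Book value $584,172.
Year 3: 1,168 × $32 = $37,376. Book value $546,796.
Year 4: 1,552 × $32 = $49,664. Book value $497,132.
Year 5: 3,203 × $32 = $102,496. Book value $394,636.
Year 6: 5,609 × $32 = $179,488. Book value $215,148.

$215,148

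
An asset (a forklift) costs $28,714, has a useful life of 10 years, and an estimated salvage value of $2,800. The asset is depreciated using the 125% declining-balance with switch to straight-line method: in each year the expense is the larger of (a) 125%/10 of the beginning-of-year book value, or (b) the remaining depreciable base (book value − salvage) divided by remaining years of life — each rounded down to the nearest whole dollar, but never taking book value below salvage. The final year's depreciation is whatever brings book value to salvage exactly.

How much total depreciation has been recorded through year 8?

Depreciable base = $28,714 − $2,800 = $25,914.
Year 1: DB = ⌊$28,714 × 125%/10⌋ = $3,589; SL = ⌊$25,914/10⌋ = $2,591 → take DB $3,589. Book value $25,125.
Year 2: DB = ⌊$25,125 × 125%/10⌋ = $3,140; SL = ⌊$22,325/9⌋ = $2,480 → take DB $3,140. Book value $21,985.
Year 3: DB = ⌊$21,985 × 125%/10⌋ = $2,748; SL = ⌊$19,185/8⌋ = $2,398 → take DB $2,748. Book value $19,237.
Year 4: DB = ⌊$19,237 × 125%/10⌋ = $2,404; SL = ⌊$16,437/7⌋ = $2,348 → take DB $2,404. Book value $16,833.
Year 5: DB = ⌊$16,833 × 125%/10⌋ = $2,104; SL = ⌊$14,033/6⌋ = $2,338 → take SL $2,338. Book value $14,495.
Year 6: DB = ⌊$14,495 × 125%/10⌋ = $1,811; SL = ⌊$11,695/5⌋ = $2,339 → take SL $2,339. Book value $12,156.
Year 7: DB = ⌊$12,156 × 125%/10⌋ = $1,519; SL = ⌊$9,356/4⌋ = $2,339 → take SL $2,339. Book value $9,817.
Year 8: DB = ⌊$9,817 × 125%/10⌋ = $1,227; SL = ⌊$7,017/3⌋ = $2,339 → take SL $2,339. Book value $7,478.
Accumulated through year 8 = $28,714 − $7,478 = $21,236.

$21,236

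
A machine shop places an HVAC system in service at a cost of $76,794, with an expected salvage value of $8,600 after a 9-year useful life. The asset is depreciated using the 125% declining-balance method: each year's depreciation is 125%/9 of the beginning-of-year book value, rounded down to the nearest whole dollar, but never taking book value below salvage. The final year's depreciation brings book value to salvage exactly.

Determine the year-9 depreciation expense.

$14,619

Depreciable base = $76,794 − $8,600 = $68,194.
Year 1: ⌊$76,794 × 125%/9⌋ = $10,665. Book value $66,129.
Year 2: ⌊$66,129 × 125%/9⌋ = $9,184. Book value $56,945.
Year 3: ⌊$56,945 × 125%/9⌋ = $7,909. Book value $49,036.
Year 4: ⌊$49,036 × 125%/9⌋ = $6,810. Book value $42,226.
Year 5: ⌊$42,226 × 125%/9⌋ = $5,864. Book value $36,362.
Year 6: ⌊$36,362 × 125%/9⌋ = $5,050. Book value $31,312.
Year 7: ⌊$31,312 × 125%/9⌋ = $4,348. Book value $26,964.
Year 8: ⌊$26,964 × 125%/9⌋ = $3,745. Book value $23,219.
Year 9 (final): $23,219 − $8,600 = $14,619. Book value $8,600.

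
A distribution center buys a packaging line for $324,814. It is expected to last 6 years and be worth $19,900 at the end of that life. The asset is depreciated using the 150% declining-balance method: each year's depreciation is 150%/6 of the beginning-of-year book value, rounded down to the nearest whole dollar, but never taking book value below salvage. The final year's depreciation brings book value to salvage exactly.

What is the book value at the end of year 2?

$182,709

Depreciable base = $324,814 − $19,900 = $304,914.
Year 1: ⌊$324,814 × 150%/6⌋ = $81,203. Book value $243,611.
Year 2: ⌊$243,611 × 150%/6⌋ = $60,902. Book value $182,709.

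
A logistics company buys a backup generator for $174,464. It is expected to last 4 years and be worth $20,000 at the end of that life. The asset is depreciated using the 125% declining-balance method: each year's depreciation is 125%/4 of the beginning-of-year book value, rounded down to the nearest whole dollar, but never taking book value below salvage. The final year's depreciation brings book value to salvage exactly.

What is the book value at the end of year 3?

Depreciable base = $174,464 − $20,000 = $154,464.
Year 1: ⌊$174,464 × 125%/4⌋ = $54,520. Book value $119,944.
Year 2: ⌊$119,944 × 125%/4⌋ = $37,482. Book value $82,462.
Year 3: ⌊$82,462 × 125%/4⌋ = $25,769. Book value $56,693.

$56,693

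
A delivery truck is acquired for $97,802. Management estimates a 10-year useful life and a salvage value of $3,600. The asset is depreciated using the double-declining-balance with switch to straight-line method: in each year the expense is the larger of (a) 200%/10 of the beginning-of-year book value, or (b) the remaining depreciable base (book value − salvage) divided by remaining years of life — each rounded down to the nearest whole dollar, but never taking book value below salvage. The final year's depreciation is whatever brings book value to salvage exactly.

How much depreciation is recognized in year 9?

Depreciable base = $97,802 − $3,600 = $94,202.
Year 1: DB = ⌊$97,802 × 200%/10⌋ = $19,560; SL = ⌊$94,202/10⌋ = $9,420 → take DB $19,560. Book value $78,242.
Year 2: DB = ⌊$78,242 × 200%/10⌋ = $15,648; SL = ⌊$74,642/9⌋ = $8,293 → take DB $15,648. Book value $62,594.
Year 3: DB = ⌊$62,594 × 200%/10⌋ = $12,518; SL = ⌊$58,994/8⌋ = $7,374 → take DB $12,518. Book value $50,076.
Year 4: DB = ⌊$50,076 × 200%/10⌋ = $10,015; SL = ⌊$46,476/7⌋ = $6,639 → take DB $10,015. Book value $40,061.
Year 5: DB = ⌊$40,061 × 200%/10⌋ = $8,012; SL = ⌊$36,461/6⌋ = $6,076 → take DB $8,012. Book value $32,049.
Year 6: DB = ⌊$32,049 × 200%/10⌋ = $6,409; SL = ⌊$28,449/5⌋ = $5,689 → take DB $6,409. Book value $25,640.
Year 7: DB = ⌊$25,640 × 200%/10⌋ = $5,128; SL = ⌊$22,040/4⌋ = $5,510 → take SL $5,510. Book value $20,130.
Year 8: DB = ⌊$20,130 × 200%/10⌋ = $4,026; SL = ⌊$16,530/3⌋ = $5,510 → take SL $5,510. Book value $14,620.
Year 9: DB = ⌊$14,620 × 200%/10⌋ = $2,924; SL = ⌊$11,020/2⌋ = $5,510 → take SL $5,510. Book value $9,110.

$5,510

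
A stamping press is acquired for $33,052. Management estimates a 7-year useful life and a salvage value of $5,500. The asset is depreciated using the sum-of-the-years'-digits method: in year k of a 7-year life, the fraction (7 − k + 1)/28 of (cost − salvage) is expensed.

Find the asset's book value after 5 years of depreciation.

$8,452

Depreciable base = $33,052 − $5,500 = $27,552.
Sum of the years' digits = 7+6+5+4+3+2+1 = 28.
Year 1: $27,552 × 7/28 = $6,888. Book value $26,164.
Year 2: $27,552 × 6/28 = $5,904. Book value $20,260.
Year 3: $27,552 × 5/28 = $4,920. Book value $15,340.
Year 4: $27,552 × 4/28 = $3,936. Book value $11,404.
Year 5: $27,552 × 3/28 = $2,952. Book value $8,452.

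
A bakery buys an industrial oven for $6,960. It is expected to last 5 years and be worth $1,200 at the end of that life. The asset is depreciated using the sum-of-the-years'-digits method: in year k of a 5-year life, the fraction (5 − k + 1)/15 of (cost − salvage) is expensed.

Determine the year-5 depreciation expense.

Depreciable base = $6,960 − $1,200 = $5,760.
Sum of the years' digits = 5+4+3+2+1 = 15.
Year 1: $5,760 × 5/15 = $1,920. Book value $5,040.
Year 2: $5,760 × 4/15 = $1,536. Book value $3,504.
Year 3: $5,760 × 3/15 = $1,152. Book value $2,352.
Year 4: $5,760 × 2/15 = $768. Book value $1,584.
Year 5: $5,760 × 1/15 = $384. Book value $1,200.

$384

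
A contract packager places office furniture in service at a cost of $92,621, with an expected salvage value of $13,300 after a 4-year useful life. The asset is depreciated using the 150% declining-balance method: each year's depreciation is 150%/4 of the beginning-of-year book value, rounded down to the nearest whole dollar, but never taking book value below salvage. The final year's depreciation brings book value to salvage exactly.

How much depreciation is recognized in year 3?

Depreciable base = $92,621 − $13,300 = $79,321.
Year 1: ⌊$92,621 × 150%/4⌋ = $34,732. Book value $57,889.
Year 2: ⌊$57,889 × 150%/4⌋ = $21,708. Book value $36,181.
Year 3: ⌊$36,181 × 150%/4⌋ = $13,567. Book value $22,614.

$13,567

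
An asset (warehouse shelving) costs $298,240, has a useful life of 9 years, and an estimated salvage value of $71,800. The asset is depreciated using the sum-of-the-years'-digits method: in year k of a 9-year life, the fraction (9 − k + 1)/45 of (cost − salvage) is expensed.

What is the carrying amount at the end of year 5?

$122,120

Depreciable base = $298,240 − $71,800 = $226,440.
Sum of the years' digits = 9+8+7+6+5+4+3+2+1 = 45.
Year 1: $226,440 × 9/45 = $45,288. Book value $252,952.
Year 2: $226,440 × 8/45 = $40,256. Book value $212,696.
Year 3: $226,440 × 7/45 = $35,224. Book value $177,472.
Year 4: $226,440 × 6/45 = $30,192. Book value $147,280.
Year 5: $226,440 × 5/45 = $25,160. Book value $122,120.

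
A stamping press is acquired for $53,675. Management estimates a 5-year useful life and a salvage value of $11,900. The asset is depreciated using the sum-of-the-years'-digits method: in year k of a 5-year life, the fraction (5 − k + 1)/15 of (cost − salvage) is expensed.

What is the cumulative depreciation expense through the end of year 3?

Depreciable base = $53,675 − $11,900 = $41,775.
Sum of the years' digits = 5+4+3+2+1 = 15.
Year 1: $41,775 × 5/15 = $13,925. Book value $39,750.
Year 2: $41,775 × 4/15 = $11,140. Book value $28,610.
Year 3: $41,775 × 3/15 = $8,355. Book value $20,255.
Accumulated through year 3 = $53,675 − $20,255 = $33,420.

$33,420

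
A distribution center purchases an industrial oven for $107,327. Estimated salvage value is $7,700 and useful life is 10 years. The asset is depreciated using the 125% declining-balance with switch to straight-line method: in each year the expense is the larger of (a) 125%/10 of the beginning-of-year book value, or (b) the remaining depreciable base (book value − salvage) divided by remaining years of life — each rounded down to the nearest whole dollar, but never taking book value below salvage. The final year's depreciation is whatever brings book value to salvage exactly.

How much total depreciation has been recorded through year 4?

$44,596

Depreciable base = $107,327 − $7,700 = $99,627.
Year 1: DB = ⌊$107,327 × 125%/10⌋ = $13,415; SL = ⌊$99,627/10⌋ = $9,962 → take DB $13,415. Book value $93,912.
Year 2: DB = ⌊$93,912 × 125%/10⌋ = $11,739; SL = ⌊$86,212/9⌋ = $9,579 → take DB $11,739. Book value $82,173.
Year 3: DB = ⌊$82,173 × 125%/10⌋ = $10,271; SL = ⌊$74,473/8⌋ = $9,309 → take DB $10,271. Book value $71,902.
Year 4: DB = ⌊$71,902 × 125%/10⌋ = $8,987; SL = ⌊$64,202/7⌋ = $9,171 → take SL $9,171. Book value $62,731.
Accumulated through year 4 = $107,327 − $62,731 = $44,596.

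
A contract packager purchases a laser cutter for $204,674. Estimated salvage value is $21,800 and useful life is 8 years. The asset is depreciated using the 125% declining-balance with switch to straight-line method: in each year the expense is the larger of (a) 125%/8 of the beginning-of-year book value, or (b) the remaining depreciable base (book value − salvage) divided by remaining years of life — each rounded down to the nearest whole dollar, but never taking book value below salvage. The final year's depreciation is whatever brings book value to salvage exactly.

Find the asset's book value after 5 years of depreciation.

$82,487

Depreciable base = $204,674 − $21,800 = $182,874.
Year 1: DB = ⌊$204,674 × 125%/8⌋ = $31,980; SL = ⌊$182,874/8⌋ = $22,859 → take DB $31,980. Book value $172,694.
Year 2: DB = ⌊$172,694 × 125%/8⌋ = $26,983; SL = ⌊$150,894/7⌋ = $21,556 → take DB $26,983. Book value $145,711.
Year 3: DB = ⌊$145,711 × 125%/8⌋ = $22,767; SL = ⌊$123,911/6⌋ = $20,651 → take DB $22,767. Book value $122,944.
Year 4: DB = ⌊$122,944 × 125%/8⌋ = $19,210; SL = ⌊$101,144/5⌋ = $20,228 → take SL $20,228. Book value $102,716.
Year 5: DB = ⌊$102,716 × 125%/8⌋ = $16,049; SL = ⌊$80,916/4⌋ = $20,229 → take SL $20,229. Book value $82,487.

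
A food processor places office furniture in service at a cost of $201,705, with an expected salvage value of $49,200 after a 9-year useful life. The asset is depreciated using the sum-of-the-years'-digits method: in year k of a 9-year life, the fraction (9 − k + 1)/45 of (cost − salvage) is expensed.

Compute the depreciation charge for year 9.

Depreciable base = $201,705 − $49,200 = $152,505.
Sum of the years' digits = 9+8+7+6+5+4+3+2+1 = 45.
Year 1: $152,505 × 9/45 = $30,501. Book value $171,204.
Year 2: $152,505 × 8/45 = $27,112. Book value $144,092.
Year 3: $152,505 × 7/45 = $23,723. Book value $120,369.
Year 4: $152,505 × 6/45 = $20,334. Book value $100,035.
Year 5: $152,505 × 5/45 = $16,945. Book value $83,090.
Year 6: $152,505 × 4/45 = $13,556. Book value $69,534.
Year 7: $152,505 × 3/45 = $10,167. Book value $59,367.
Year 8: $152,505 × 2/45 = $6,778. Book value $52,589.
Year 9: $152,505 × 1/45 = $3,389. Book value $49,200.

$3,389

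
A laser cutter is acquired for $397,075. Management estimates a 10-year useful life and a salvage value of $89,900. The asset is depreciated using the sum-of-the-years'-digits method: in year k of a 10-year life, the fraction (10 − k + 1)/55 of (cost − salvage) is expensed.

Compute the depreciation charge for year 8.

$16,755

Depreciable base = $397,075 − $89,900 = $307,175.
Sum of the years' digits = 10+9+8+7+6+5+4+3+2+1 = 55.
Year 1: $307,175 × 10/55 = $55,850. Book value $341,225.
Year 2: $307,175 × 9/55 = $50,265. Book value $290,960.
Year 3: $307,175 × 8/55 = $44,680. Book value $246,280.
Year 4: $307,175 × 7/55 = $39,095. Book value $207,185.
Year 5: $307,175 × 6/55 = $33,510. Book value $173,675.
Year 6: $307,175 × 5/55 = $27,925. Book value $145,750.
Year 7: $307,175 × 4/55 = $22,340. Book value $123,410.
Year 8: $307,175 × 3/55 = $16,755. Book value $106,655.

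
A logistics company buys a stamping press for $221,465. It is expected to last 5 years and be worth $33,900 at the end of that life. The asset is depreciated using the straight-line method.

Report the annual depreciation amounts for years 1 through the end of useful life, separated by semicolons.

$37,513; $37,513; $37,513; $37,513; $37,513

Depreciable base = $221,465 − $33,900 = $187,565.
Annual expense = $187,565 / 5 = $37,513.
End of year 1: book value $183,952.
End of year 2: book value $146,439.
End of year 3: book value $108,926.
End of year 4: book value $71,413.
End of year 5: book value $33,900.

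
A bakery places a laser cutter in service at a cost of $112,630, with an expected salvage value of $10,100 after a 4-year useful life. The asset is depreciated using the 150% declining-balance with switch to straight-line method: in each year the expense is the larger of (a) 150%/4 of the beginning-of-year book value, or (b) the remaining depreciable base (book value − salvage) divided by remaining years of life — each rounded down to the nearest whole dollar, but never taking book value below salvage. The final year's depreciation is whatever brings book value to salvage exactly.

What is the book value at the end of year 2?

$43,997

Depreciable base = $112,630 − $10,100 = $102,530.
Year 1: DB = ⌊$112,630 × 150%/4⌋ = $42,236; SL = ⌊$102,530/4⌋ = $25,632 → take DB $42,236. Book value $70,394.
Year 2: DB = ⌊$70,394 × 150%/4⌋ = $26,397; SL = ⌊$60,294/3⌋ = $20,098 → take DB $26,397. Book value $43,997.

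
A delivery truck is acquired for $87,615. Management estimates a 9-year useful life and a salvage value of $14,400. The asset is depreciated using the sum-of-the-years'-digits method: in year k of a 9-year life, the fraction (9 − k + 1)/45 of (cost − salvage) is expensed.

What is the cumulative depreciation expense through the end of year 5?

$56,945

Depreciable base = $87,615 − $14,400 = $73,215.
Sum of the years' digits = 9+8+7+6+5+4+3+2+1 = 45.
Year 1: $73,215 × 9/45 = $14,643. Book value $72,972.
Year 2: $73,215 × 8/45 = $13,016. Book value $59,956.
Year 3: $73,215 × 7/45 = $11,389. Book value $48,567.
Year 4: $73,215 × 6/45 = $9,762. Book value $38,805.
Year 5: $73,215 × 5/45 = $8,135. Book value $30,670.
Accumulated through year 5 = $87,615 − $30,670 = $56,945.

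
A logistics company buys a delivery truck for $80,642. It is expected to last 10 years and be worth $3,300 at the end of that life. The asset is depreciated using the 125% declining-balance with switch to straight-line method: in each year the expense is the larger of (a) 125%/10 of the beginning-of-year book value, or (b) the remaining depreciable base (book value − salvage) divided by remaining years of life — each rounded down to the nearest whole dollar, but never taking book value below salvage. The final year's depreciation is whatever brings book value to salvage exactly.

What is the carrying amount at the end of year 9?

Depreciable base = $80,642 − $3,300 = $77,342.
Year 1: DB = ⌊$80,642 × 125%/10⌋ = $10,080; SL = ⌊$77,342/10⌋ = $7,734 → take DB $10,080. Book value $70,562.
Year 2: DB = ⌊$70,562 × 125%/10⌋ = $8,820; SL = ⌊$67,262/9⌋ = $7,473 → take DB $8,820. Book value $61,742.
Year 3: DB = ⌊$61,742 × 125%/10⌋ = $7,717; SL = ⌊$58,442/8⌋ = $7,305 → take DB $7,717. Book value $54,025.
Year 4: DB = ⌊$54,025 × 125%/10⌋ = $6,753; SL = ⌊$50,725/7⌋ = $7,246 → take SL $7,246. Book value $46,779.
Year 5: DB = ⌊$46,779 × 125%/10⌋ = $5,847; SL = ⌊$43,479/6⌋ = $7,246 → take SL $7,246. Book value $39,533.
Year 6: DB = ⌊$39,533 × 125%/10⌋ = $4,941; SL = ⌊$36,233/5⌋ = $7,246 → take SL $7,246. Book value $32,287.
Year 7: DB = ⌊$32,287 × 125%/10⌋ = $4,035; SL = ⌊$28,987/4⌋ = $7,246 → take SL $7,246. Book value $25,041.
Year 8: DB = ⌊$25,041 × 125%/10⌋ = $3,130; SL = ⌊$21,741/3⌋ = $7,247 → take SL $7,247. Book value $17,794.
Year 9: DB = ⌊$17,794 × 125%/10⌋ = $2,224; SL = ⌊$14,494/2⌋ = $7,247 → take SL $7,247. Book value $10,547.

$10,547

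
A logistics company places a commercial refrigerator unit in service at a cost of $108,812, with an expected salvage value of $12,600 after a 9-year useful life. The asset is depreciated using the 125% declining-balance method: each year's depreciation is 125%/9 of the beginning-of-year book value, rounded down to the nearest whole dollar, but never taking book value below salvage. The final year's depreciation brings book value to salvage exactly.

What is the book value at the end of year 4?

Depreciable base = $108,812 − $12,600 = $96,212.
Year 1: ⌊$108,812 × 125%/9⌋ = $15,112. Book value $93,700.
Year 2: ⌊$93,700 × 125%/9⌋ = $13,013. Book value $80,687.
Year 3: ⌊$80,687 × 125%/9⌋ = $11,206. Book value $69,481.
Year 4: ⌊$69,481 × 125%/9⌋ = $9,650. Book value $59,831.

$59,831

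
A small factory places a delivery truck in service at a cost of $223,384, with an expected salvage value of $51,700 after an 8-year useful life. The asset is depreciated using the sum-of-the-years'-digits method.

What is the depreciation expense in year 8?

$4,769

Depreciable base = $223,384 − $51,700 = $171,684.
Sum of the years' digits = 8+7+6+5+4+3+2+1 = 36.
Year 1: $171,684 × 8/36 = $38,152. Book value $185,232.
Year 2: $171,684 × 7/36 = $33,383. Book value $151,849.
Year 3: $171,684 × 6/36 = $28,614. Book value $123,235.
Year 4: $171,684 × 5/36 = $23,845. Book value $99,390.
Year 5: $171,684 × 4/36 = $19,076. Book value $80,314.
Year 6: $171,684 × 3/36 = $14,307. Book value $66,007.
Year 7: $171,684 × 2/36 = $9,538. Book value $56,469.
Year 8: $171,684 × 1/36 = $4,769. Book value $51,700.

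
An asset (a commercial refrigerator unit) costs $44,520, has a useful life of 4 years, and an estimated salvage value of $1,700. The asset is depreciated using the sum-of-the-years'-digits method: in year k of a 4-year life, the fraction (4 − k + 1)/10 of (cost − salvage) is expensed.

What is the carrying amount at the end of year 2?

$14,546

Depreciable base = $44,520 − $1,700 = $42,820.
Sum of the years' digits = 4+3+2+1 = 10.
Year 1: $42,820 × 4/10 = $17,128. Book value $27,392.
Year 2: $42,820 × 3/10 = $12,846. Book value $14,546.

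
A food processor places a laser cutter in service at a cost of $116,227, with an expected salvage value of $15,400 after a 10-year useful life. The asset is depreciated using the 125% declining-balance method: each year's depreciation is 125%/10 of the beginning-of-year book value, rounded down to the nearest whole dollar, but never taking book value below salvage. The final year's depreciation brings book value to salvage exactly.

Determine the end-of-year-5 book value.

Depreciable base = $116,227 − $15,400 = $100,827.
Year 1: ⌊$116,227 × 125%/10⌋ = $14,528. Book value $101,699.
Year 2: ⌊$101,699 × 125%/10⌋ = $12,712. Book value $88,987.
Year 3: ⌊$88,987 × 125%/10⌋ = $11,123. Book value $77,864.
Year 4: ⌊$77,864 × 125%/10⌋ = $9,733. Book value $68,131.
Year 5: ⌊$68,131 × 125%/10⌋ = $8,516. Book value $59,615.

$59,615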